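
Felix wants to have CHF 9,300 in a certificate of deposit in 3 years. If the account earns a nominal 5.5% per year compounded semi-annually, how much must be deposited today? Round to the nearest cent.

CHF 7,903.00

i = 0.055/2 = 0.0275 per half-year; n = 3·2 = 6.
PV = FV·(1+i)^(−n) = 9,300 × 0.849785 = 7,902.9997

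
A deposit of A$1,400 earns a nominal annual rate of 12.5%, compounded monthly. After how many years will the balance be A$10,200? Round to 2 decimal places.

15.97 years

Periodic rate i = 0.125/12 = 0.0104167.
n = ln(10200/1400) / ln(1+0.0104167) = ln(7.28571) / 0.010363 = 191.6391 months
= 191.6391/12 years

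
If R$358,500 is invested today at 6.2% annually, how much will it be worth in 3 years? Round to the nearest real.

FV = 358,500 × (1 + 0.062)^3 = 429,400.6626

R$429,401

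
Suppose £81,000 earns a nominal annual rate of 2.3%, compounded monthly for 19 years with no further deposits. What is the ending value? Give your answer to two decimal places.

£125,340.11

Periodic rate i = 0.023/12 = 0.00191667; n = 19 × 12 = 228 periods.
81,000 × (1+0.00191667)^228 = 81,000 × 1.547409 = 125,340.1069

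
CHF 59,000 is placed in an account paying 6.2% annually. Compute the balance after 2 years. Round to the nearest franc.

CHF 66,543

FV = 59,000 × (1 + 0.062)^2 = 66,542.7960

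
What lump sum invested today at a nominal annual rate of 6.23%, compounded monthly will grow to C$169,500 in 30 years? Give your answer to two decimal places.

Periodic rate i = 0.0623/12 = 0.00519167; n = 30 × 12 = 360 periods.
PV = FV·(1+i)^(−n) = 169,500 × 0.155026 = 26,276.8366

C$26,276.84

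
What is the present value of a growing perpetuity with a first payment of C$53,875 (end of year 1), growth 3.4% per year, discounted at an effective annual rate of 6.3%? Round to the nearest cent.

C$1,857,758.62

PV = PMT / (i − g) = 53875 / (0.063 − 0.034) = 53875 / 0.029000 = 1,857,758.6207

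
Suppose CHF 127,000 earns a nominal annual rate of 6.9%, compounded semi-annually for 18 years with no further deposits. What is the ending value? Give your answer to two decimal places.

With 2 periods per year: i = 0.0345, n = 36.
FV = PV·(1+i)^n = 127,000 × 3.390766 = 430,627.2823

CHF 430,627.28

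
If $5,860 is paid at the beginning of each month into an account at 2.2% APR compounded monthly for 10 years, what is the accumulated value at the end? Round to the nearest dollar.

$787,189

Periodic rate i = 0.022/12 = 0.00183333; n = 10 × 12 = 120 periods.
Accumulation factor s(120|0.00183333) × (1+i) = 134.332610; FV = 5860 × 134.332610 = 787,189.0925
(annuity-due: payments at period start, so ×(1+i).)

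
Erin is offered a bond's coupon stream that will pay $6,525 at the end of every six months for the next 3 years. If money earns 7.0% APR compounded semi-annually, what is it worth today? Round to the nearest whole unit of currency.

Periodic rate i = 0.07/2 = 0.035; n = 3 × 2 = 6 periods.
PV = PMT · [1 − (1+i)^(−n)] / i = 6525 · 5.328553 = 34,768.8085

$34,769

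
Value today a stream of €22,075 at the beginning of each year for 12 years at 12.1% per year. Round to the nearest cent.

Annuity factor a(12|0.121) × (1+i) = 6.911837; PV = 22075 × 6.911837 = 152,578.7977
(Beginning-of-period payments → annuity-due factor ×(1+i).)

€152,578.80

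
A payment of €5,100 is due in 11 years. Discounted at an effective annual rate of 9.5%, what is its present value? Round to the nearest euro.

€1,879

PV = 5,100 / (1 + 0.095)^11 = 5,100 / 2.713659 = 1,879.3811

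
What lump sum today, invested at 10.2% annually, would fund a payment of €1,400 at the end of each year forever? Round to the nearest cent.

PV = C/r = 1400/0.102 = 13,725.4902

€13,725.49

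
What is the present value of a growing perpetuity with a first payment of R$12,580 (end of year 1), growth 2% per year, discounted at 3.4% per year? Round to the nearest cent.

PV = D₁/(r − g) = 12580/(0.034 − 0.02) = 898,571.4286

R$898,571.43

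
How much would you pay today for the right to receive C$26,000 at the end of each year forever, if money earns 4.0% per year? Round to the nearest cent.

C$650,000.00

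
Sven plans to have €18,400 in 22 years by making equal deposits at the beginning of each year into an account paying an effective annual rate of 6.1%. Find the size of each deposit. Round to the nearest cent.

€394.86

FV-annuity factor × (1+i) = 46.598308; PMT = 18400 / 46.598308 = 394.8641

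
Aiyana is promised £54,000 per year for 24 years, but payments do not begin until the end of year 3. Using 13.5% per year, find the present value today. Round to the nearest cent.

Value one period before first payment (t=2): 54000 × [1 − (1+0.135)^(−24)] / 0.135 = 54000 × 7.052786 = 380,850.4173
Discount back 2 years: 380,850.4173 × (1+0.135)^(−2) = 380,850.4173 × 0.776262 = 295,639.6726

£295,639.67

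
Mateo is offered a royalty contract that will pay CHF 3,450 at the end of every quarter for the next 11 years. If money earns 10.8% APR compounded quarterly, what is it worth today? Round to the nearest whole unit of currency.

With 4 periods per year: i = 0.027, n = 44.
PV = 3450 × [1 − (1+0.027)^(−44)] / 0.027 = 3450 × 25.567742 = 88,208.7106

CHF 88,209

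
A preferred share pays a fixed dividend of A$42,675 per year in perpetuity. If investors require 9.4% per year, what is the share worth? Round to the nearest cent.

A$453,989.36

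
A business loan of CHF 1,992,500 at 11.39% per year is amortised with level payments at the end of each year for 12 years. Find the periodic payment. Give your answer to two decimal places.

Annuity-PV factor = 6.373486; PMT = 1.9925e+06 / 6.373486 = 312,623.2610

CHF 312,623.26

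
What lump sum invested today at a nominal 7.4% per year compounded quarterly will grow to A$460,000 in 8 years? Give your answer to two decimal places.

With 4 periods per year: i = 0.0185, n = 32.
PV = FV·(1+i)^(−n) = 460,000 × 0.556220 = 255,861.3959

A$255,861.40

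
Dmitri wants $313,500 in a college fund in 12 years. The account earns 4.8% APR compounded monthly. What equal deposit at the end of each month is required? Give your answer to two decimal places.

i = 0.048/12 = 0.004 per month; n = 12·12 = 144.
FV-annuity factor = 194.216466; PMT = 313500 / 194.216466 = 1,614.1783

$1,614.18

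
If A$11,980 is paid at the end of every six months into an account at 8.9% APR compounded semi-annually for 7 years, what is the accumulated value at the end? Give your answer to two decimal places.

A$226,025.73

With 2 periods per year: i = 0.0445, n = 14.
FV = PMT · [(1+i)^n − 1] / i = 11980 · 18.866923 = 226,025.7330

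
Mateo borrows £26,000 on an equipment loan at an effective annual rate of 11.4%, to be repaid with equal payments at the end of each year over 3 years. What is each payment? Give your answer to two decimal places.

£10,713.64

PMT = 26000 / ( [1 − (1+0.114)^(−3)] / 0.114 ) = 26000 / 2.426814 = 10,713.6367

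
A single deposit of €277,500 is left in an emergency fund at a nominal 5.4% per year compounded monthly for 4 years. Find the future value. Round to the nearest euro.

€344,239

Periodic rate i = 0.054/12 = 0.0045; n = 4 × 12 = 48 periods.
FV = PV·(1+i)^n = 277,500 × 1.240501 = 344,239.0698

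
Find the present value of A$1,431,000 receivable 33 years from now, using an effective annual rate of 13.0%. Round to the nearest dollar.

A$25,354

Discount factor = (1+0.13)^(−33) = 0.017718; PV = 1,431,000 × 0.017718 = 25,354.2635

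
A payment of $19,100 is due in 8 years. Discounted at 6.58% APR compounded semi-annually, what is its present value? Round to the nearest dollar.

$11,379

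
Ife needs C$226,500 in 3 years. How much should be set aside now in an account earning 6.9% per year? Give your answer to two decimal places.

C$185,410.83

PV = 226,500 / (1 + 0.069)^3 = 226,500 / 1.221612 = 185,410.8269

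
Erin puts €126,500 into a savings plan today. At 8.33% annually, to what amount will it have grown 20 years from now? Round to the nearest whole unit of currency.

FV = PV·(1+i)^n = 126,500 × 4.954215 = 626,708.2163

€626,708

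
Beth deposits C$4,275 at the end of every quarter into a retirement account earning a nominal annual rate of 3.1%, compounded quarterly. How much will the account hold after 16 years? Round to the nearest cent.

With 4 periods per year: i = 0.00775, n = 64.
FV = PMT · [(1+i)^n − 1] / i = 4275 · 82.451946 = 352,482.0675

C$352,482.07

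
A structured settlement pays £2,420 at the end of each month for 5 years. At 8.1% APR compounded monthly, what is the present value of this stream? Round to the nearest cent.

Periodic rate i = 0.081/12 = 0.00675; n = 5 × 12 = 60 periods.
PV = 2420 × [1 − (1+0.00675)^(−60)] / 0.00675 = 2420 × 49.202219 = 119,069.3704

£119,069.37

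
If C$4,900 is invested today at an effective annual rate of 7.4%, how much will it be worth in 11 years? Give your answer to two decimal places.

C$10,745.91

FV = 4,900 × (1 + 0.074)^11 = 10,745.9094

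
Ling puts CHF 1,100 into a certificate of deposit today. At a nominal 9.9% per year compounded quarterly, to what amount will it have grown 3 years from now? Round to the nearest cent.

CHF 1,475.05

Periodic rate i = 0.099/4 = 0.02475; n = 3 × 4 = 12 periods.
FV = 1,100 × (1 + 0.02475)^12 = 1,475.0536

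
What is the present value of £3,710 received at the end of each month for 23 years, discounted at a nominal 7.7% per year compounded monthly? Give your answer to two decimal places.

With 12 periods per year: i = 0.00641667, n = 276.
Annuity factor a(276|0.00641667) = 129.174824; PV = 3710 × 129.174824 = 479,238.5980

£479,238.60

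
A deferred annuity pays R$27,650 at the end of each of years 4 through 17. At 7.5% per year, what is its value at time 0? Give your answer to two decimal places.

PV at t=3 (ordinary 14-year annuity): 27650 × a(14|0.075) = 27650 × 8.489154 = 234,725.1005
PV₀ = 234,725.1005 / (1+0.075)^3 = 234,725.1005 / 1.242297 = 188,944.4506

R$188,944.45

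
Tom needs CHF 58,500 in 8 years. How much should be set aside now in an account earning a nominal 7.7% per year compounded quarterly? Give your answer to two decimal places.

CHF 31,781.39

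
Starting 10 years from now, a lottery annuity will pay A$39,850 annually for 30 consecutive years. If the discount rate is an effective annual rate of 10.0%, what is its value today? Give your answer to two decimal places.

A$159,317.59

PV at t=9 (ordinary 30-year annuity): 39850 × a(30|0.1) = 39850 × 9.426914 = 375,662.5415
Discount back 9 years: 375,662.5415 × (1+0.1)^(−9) = 375,662.5415 × 0.424098 = 159,317.5892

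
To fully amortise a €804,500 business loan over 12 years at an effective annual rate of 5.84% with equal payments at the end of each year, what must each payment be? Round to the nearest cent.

PMT = 804500 / ( [1 − (1+0.0584)^(−12)] / 0.0584 ) = 804500 / 8.457876 = 95,118.4387

€95,118.44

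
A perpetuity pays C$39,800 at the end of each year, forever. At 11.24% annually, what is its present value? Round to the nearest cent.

PV = PMT / i = 39800 / 0.1124 = 354,092.5267

C$354,092.53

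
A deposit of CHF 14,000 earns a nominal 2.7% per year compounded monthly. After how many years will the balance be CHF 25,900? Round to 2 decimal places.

22.81 years

Periodic rate i = 0.027/12 = 0.00225.
(1+i)^n = 25900/14000 = 1.85000, so n = ln 1.85000 / ln 1.00225 = 273.7233 months
= 273.7233/12 years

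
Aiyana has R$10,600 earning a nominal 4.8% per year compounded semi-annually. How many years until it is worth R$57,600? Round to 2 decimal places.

35.69 years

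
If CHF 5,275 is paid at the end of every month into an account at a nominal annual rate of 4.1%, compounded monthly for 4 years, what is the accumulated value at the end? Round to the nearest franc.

CHF 274,637

i = 0.041/12 = 0.00341667 per month; n = 4·12 = 48.
Accumulation factor s(48|0.00341667) = 52.063907; FV = 5275 × 52.063907 = 274,637.1081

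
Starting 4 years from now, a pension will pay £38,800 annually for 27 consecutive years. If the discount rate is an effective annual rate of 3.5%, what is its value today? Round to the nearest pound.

Value one period before first payment (t=3): 38800 × [1 − (1+0.035)^(−27)] / 0.035 = 38800 × 17.285365 = 670,672.1428
Discount back 3 years: 670,672.1428 × (1+0.035)^(−3) = 670,672.1428 × 0.901943 = 604,907.8471

£604,908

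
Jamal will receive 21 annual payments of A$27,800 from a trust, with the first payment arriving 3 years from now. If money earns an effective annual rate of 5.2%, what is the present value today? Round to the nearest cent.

PV at t=2 (ordinary 21-year annuity): 27800 × a(21|0.052) = 27800 × 12.598439 = 350,236.6135
PV₀ = 350,236.6135 / (1+0.052)^2 = 350,236.6135 / 1.106704 = 316,468.1916

A$316,468.19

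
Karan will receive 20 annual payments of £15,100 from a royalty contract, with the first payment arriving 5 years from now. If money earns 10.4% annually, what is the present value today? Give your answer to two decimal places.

Value one period before first payment (t=4): 15100 × [1 − (1+0.104)^(−20)] / 0.104 = 15100 × 8.286200 = 125,121.6252
Discount back 4 years: 125,121.6252 × (1+0.104)^(−4) = 125,121.6252 × 0.673168 = 84,227.9214

£84,227.92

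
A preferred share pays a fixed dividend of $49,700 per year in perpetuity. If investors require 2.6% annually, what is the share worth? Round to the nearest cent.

PV = C/r = 49700/0.026 = 1,911,538.4615

$1,911,538.46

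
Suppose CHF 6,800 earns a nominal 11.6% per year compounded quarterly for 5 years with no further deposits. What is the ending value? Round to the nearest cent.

CHF 12,045.27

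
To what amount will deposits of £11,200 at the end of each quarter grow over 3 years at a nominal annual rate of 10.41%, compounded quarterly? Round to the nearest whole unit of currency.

£155,408

i = 0.1041/4 = 0.026025 per quarter; n = 3·4 = 12.
FV = PMT · [(1+i)^n − 1] / i = 11200 · 13.875756 = 155,408.4670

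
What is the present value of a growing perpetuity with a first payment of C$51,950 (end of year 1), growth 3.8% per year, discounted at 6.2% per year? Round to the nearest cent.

C$2,164,583.33

PV = PMT / (i − g) = 51950 / (0.062 − 0.038) = 51950 / 0.024000 = 2,164,583.3333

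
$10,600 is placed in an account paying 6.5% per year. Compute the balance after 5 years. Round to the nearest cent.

FV = 10,600 × (1 + 0.065)^5 = 14,522.9186

$14,522.92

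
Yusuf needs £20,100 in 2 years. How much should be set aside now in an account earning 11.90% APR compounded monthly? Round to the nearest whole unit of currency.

Periodic rate i = 0.119/12 = 0.00991667; n = 2 × 12 = 24 periods.
PV = 20,100 / (1 + 0.00991667)^24 = 20,100 / 1.267223 = 15,861.4582

£15,861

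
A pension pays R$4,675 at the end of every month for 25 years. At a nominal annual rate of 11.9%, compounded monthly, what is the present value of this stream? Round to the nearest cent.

R$447,008.10

Periodic rate i = 0.119/12 = 0.00991667; n = 25 × 12 = 300 periods.
PV = 4675 × [1 − (1+0.00991667)^(−300)] / 0.00991667 = 4675 × 95.616706 = 447,008.0984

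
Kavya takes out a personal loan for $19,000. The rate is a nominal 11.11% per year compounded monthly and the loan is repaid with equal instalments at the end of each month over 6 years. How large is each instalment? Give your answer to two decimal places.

$362.72

With 12 periods per year: i = 0.00925833, n = 72.
PMT = 19000 / ( [1 − (1+0.00925833)^(−72)] / 0.00925833 ) = 19000 / 52.382164 = 362.7189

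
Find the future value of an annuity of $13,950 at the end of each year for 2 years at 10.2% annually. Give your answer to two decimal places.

$29,322.90

FV = 13950 × [(1+0.102)^2 − 1] / 0.102 = 13950 × 2.102000 = 29,322.9000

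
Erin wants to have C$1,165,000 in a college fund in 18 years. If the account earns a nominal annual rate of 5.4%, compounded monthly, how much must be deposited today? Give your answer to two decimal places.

C$441,711.44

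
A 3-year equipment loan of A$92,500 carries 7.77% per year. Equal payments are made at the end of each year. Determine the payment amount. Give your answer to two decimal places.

PMT = 92500 / ( [1 − (1+0.0777)^(−3)] / 0.0777 ) = 92500 / 2.587830 = 35,744.2365

A$35,744.24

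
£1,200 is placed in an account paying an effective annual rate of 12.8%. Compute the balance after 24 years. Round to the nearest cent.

FV = 1,200 × (1 + 0.128)^24 = 21,607.2570

£21,607.26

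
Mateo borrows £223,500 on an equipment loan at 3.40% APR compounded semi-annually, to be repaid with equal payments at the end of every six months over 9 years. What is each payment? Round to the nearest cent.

£14,517.59

With 2 periods per year: i = 0.017, n = 18.
PMT = 223500 / ( [1 − (1+0.017)^(−18)] / 0.017 ) = 223500 / 15.395120 = 14,517.5876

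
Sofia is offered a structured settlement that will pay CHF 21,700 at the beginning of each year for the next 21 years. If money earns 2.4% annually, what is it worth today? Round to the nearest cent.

CHF 363,202.37

Annuity factor a(21|0.024) × (1+i) = 16.737436; PV = 21700 × 16.737436 = 363,202.3686
(annuity-due: payments at period start, so ×(1+i).)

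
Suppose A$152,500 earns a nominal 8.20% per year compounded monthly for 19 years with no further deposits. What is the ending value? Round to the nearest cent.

i = 0.082/12 = 0.00683333 per month; n = 19·12 = 228.
FV = 152,500 × (1 + 0.00683333)^228 = 720,442.4634

A$720,442.46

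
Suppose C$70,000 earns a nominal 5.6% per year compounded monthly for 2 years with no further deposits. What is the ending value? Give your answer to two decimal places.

With 12 periods per year: i = 0.00466667, n = 24.
70,000 × (1+0.00466667)^24 = 70,000 × 1.118222 = 78,275.5050

C$78,275.51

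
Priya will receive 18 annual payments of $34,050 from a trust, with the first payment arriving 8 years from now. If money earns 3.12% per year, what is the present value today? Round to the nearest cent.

$373,882.14

Value one period before first payment (t=7): 34050 × [1 − (1+0.0312)^(−18)] / 0.0312 = 34050 × 13.615009 = 463,591.0620
PV₀ = 463,591.0620 / (1+0.0312)^7 = 463,591.0620 / 1.239939 = 373,882.1435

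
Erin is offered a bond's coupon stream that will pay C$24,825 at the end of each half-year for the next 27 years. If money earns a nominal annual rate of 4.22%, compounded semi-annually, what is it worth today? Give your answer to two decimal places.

C$795,544.75

Periodic rate i = 0.0422/2 = 0.0211; n = 27 × 2 = 54 periods.
PV = 24825 × [1 − (1+0.0211)^(−54)] / 0.0211 = 24825 × 32.046113 = 795,544.7481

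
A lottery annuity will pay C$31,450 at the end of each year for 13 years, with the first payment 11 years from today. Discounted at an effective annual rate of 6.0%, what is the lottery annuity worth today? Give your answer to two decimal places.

C$155,466.53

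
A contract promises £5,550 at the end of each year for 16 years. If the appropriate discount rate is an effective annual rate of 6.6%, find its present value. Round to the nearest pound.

PV = 5550 × [1 − (1+0.066)^(−16)] / 0.066 = 5550 × 9.702214 = 53,847.2891

£53,847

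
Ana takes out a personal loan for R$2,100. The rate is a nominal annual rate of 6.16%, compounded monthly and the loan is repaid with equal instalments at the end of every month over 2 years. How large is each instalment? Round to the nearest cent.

i = 0.0616/12 = 0.00513333 per month; n = 2·12 = 24.
Annuity-PV factor = 22.526206; PMT = 2100 / 22.526206 = 93.2248

R$93.22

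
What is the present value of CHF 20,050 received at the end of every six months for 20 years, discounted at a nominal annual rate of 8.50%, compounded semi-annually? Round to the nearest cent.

CHF 382,499.36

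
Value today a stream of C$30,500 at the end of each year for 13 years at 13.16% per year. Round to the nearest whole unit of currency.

C$185,308

PV = PMT · [1 − (1+i)^(−n)] / i = 30500 · 6.075658 = 185,307.5669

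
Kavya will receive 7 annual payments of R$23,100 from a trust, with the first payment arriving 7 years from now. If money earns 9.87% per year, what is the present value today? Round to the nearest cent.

Value one period before first payment (t=6): 23100 × [1 − (1+0.0987)^(−7)] / 0.0987 = 23100 × 4.889326 = 112,943.4420
Discount back 6 years: 112,943.4420 × (1+0.0987)^(−6) = 112,943.4420 × 0.568493 = 64,207.5756

R$64,207.58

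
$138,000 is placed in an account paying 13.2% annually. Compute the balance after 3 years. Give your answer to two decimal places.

138,000 × (1+0.132)^3 = 138,000 × 1.450572 = 200,178.9316

$200,178.93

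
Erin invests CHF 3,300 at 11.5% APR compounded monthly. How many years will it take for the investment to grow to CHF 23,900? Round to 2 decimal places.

17.30 years

Periodic rate i = 0.115/12 = 0.00958333.
n = ln(23900/3300) / ln(1+0.00958333) = ln(7.24242) / 0.009538 = 207.5925 months
= 207.5925/12 years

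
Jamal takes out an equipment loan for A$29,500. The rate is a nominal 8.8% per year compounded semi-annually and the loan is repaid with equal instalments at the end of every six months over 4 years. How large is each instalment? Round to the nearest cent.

i = 0.088/2 = 0.044 per half-year; n = 4·2 = 8.
PMT = 29500 / ( [1 − (1+0.044)^(−8)] / 0.044 ) = 29500 / 6.622918 = 4,454.2301

A$4,454.23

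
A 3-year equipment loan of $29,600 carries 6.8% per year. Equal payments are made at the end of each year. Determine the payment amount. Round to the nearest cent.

Annuity-PV factor = 2.633935; PMT = 29600 / 2.633935 = 11,237.9383

$11,237.94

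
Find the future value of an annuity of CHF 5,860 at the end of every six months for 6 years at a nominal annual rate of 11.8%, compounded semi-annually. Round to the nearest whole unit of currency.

With 2 periods per year: i = 0.059, n = 12.
FV = 5860 × [(1+0.059)^12 − 1] / 0.059 = 5860 × 16.771775 = 98,282.6004

CHF 98,283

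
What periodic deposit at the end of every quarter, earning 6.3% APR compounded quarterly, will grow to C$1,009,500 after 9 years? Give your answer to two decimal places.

C$21,053.61

Periodic rate i = 0.063/4 = 0.01575; n = 9 × 4 = 36 periods.
FV-annuity factor = 47.949028; PMT = 1.0095e+06 / 47.949028 = 21,053.6071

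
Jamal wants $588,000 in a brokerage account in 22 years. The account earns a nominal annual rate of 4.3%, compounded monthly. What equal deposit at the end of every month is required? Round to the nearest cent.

With 12 periods per year: i = 0.00358333, n = 264.
PMT = 588000 / ( [(1+0.00358333)^264 − 1] / 0.00358333 ) = 588000 / 438.428788 = 1,341.1528

$1,341.15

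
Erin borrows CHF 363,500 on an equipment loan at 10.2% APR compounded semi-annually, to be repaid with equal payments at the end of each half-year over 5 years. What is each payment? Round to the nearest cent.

CHF 47,303.79

Periodic rate i = 0.102/2 = 0.051; n = 5 × 2 = 10 periods.
Annuity-PV factor = 7.684373; PMT = 363500 / 7.684373 = 47,303.7935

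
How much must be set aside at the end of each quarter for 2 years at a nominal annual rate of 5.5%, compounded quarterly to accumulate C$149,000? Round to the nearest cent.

Periodic rate i = 0.055/4 = 0.01375; n = 2 × 4 = 8 periods.
PMT = 149000 / ( [(1+0.01375)^8 − 1] / 0.01375 ) = 149000 / 8.395771 = 17,747.0290

C$17,747.03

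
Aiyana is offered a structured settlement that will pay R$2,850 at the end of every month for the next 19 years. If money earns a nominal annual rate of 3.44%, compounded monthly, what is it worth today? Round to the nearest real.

R$476,557

With 12 periods per year: i = 0.00286667, n = 228.
PV = PMT · [1 − (1+i)^(−n)] / i = 2850 · 167.212884 = 476,556.7207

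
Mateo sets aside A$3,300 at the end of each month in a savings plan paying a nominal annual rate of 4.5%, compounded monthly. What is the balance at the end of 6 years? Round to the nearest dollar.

A$272,187

i = 0.045/12 = 0.00375 per month; n = 6·12 = 72.
FV = 3300 × [(1+0.00375)^72 − 1] / 0.00375 = 3300 × 82.480827 = 272,186.7293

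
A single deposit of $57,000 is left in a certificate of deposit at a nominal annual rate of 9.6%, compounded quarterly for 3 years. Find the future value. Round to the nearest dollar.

$75,766

i = 0.096/4 = 0.024 per quarter; n = 3·4 = 12.
FV = 57,000 × (1 + 0.024)^12 = 75,765.9958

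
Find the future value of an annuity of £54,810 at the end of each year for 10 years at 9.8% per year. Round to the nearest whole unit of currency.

£865,197

FV = 54810 × [(1+0.098)^10 − 1] / 0.098 = 54810 × 15.785383 = 865,196.8162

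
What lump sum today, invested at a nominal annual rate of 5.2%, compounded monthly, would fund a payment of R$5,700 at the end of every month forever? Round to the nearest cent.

R$1,315,384.62

Periodic rate i = 0.052/12 = 0.00433333.
PV = PMT / i = 5700 / 0.00433333 = 1,315,384.6154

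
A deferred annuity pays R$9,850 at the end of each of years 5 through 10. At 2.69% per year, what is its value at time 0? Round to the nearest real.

R$48,481

Value one period before first payment (t=4): 9850 × [1 − (1+0.0269)^(−6)] / 0.0269 = 9850 × 5.473295 = 53,911.9586
PV₀ = 53,911.9586 / (1+0.0269)^4 = 53,911.9586 / 1.112020 = 48,481.1033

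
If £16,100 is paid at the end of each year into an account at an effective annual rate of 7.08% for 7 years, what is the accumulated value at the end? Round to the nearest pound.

FV = PMT · [(1+i)^n − 1] / i = 16100 · 8.675204 = 139,670.7837

£139,671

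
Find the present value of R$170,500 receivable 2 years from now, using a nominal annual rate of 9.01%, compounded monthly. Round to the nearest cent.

R$142,480.97

Periodic rate i = 0.0901/12 = 0.00750833; n = 2 × 12 = 24 periods.
Discount factor = (1+0.00750833)^(−24) = 0.835665; PV = 170,500 × 0.835665 = 142,480.9676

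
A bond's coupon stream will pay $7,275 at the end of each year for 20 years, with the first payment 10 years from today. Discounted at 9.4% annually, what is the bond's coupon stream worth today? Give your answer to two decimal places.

Value one period before first payment (t=9): 7275 × [1 − (1+0.094)^(−20)] / 0.094 = 7275 × 8.874188 = 64,559.7155
PV₀ = 64,559.7155 / (1+0.094)^9 = 64,559.7155 / 2.244688 = 28,761.1144

$28,761.11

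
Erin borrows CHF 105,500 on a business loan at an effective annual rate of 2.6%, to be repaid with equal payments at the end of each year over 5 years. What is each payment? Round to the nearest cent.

PMT = 105500 / ( [1 − (1+0.026)^(−5)] / 0.026 ) = 105500 / 4.632485 = 22,773.9546

CHF 22,773.95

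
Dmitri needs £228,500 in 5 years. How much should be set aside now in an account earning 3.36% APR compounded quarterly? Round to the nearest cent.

£193,298.94

With 4 periods per year: i = 0.0084, n = 20.
PV = 228,500 / (1 + 0.0084)^20 = 228,500 / 1.182107 = 193,298.9364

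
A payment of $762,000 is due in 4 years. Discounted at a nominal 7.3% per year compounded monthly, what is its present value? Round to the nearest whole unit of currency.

Periodic rate i = 0.073/12 = 0.00608333; n = 4 × 12 = 48 periods.
PV = 762,000 / (1 + 0.00608333)^48 = 762,000 / 1.337919 = 569,541.2070

$569,541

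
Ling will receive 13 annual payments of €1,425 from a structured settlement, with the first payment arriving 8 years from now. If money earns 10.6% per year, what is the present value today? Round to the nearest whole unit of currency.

€4,849

Value one period before first payment (t=7): 1425 × [1 − (1+0.106)^(−13)] / 0.106 = 1425 × 6.887850 = 9,815.1868
PV₀ = 9,815.1868 / (1+0.106)^7 = 9,815.1868 / 2.024351 = 4,848.5589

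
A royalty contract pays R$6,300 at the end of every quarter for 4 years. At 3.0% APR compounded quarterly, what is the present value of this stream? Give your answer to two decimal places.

R$94,653.17

i = 0.03/4 = 0.0075 per quarter; n = 4·4 = 16.
Annuity factor a(16|0.0075) = 15.024313; PV = 6300 × 15.024313 = 94,653.1694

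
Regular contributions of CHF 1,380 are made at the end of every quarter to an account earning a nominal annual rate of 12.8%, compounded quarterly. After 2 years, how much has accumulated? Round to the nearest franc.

CHF 12,359

With 4 periods per year: i = 0.032, n = 8.
FV = 1380 × [(1+0.032)^8 − 1] / 0.032 = 1380 × 8.955697 = 12,358.8625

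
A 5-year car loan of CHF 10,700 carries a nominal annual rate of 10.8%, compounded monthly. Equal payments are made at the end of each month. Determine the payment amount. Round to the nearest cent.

CHF 231.58

i = 0.108/12 = 0.009 per month; n = 5·12 = 60.
PMT = 10700 / ( [1 − (1+0.009)^(−60)] / 0.009 ) = 10700 / 46.204712 = 231.5781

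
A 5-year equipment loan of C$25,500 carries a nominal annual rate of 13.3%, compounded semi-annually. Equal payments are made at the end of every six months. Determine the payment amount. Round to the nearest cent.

C$3,572.11

With 2 periods per year: i = 0.0665, n = 10.
PMT = 25500 / ( [1 − (1+0.0665)^(−10)] / 0.0665 ) = 25500 / 7.138637 = 3,572.1105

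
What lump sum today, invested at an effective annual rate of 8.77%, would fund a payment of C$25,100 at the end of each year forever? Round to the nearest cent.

PV = C/r = 25100/0.0877 = 286,202.9647

C$286,202.96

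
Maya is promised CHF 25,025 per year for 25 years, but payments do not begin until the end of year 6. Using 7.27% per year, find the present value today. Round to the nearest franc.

CHF 200,426

PV at t=5 (ordinary 25-year annuity): 25025 × a(25|0.0727) = 25025 × 11.375533 = 284,672.7110
Discount back 5 years: 284,672.7110 × (1+0.0727)^(−5) = 284,672.7110 × 0.704058 = 200,426.1731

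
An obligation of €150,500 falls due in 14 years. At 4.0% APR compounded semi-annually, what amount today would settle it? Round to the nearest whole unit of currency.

i = 0.04/2 = 0.02 per half-year; n = 14·2 = 28.
PV = 150,500 / (1 + 0.02)^28 = 150,500 / 1.741024 = 86,443.3702

€86,443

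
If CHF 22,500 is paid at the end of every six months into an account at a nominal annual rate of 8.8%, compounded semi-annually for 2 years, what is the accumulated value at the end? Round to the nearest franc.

CHF 96,116

Periodic rate i = 0.088/2 = 0.044; n = 2 × 2 = 4 periods.
FV = PMT · [(1+i)^n − 1] / i = 22500 · 4.271829 = 96,116.1566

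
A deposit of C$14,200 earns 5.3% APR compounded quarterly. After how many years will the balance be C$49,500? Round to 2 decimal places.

23.72 years

Periodic rate i = 0.053/4 = 0.01325.
(1+i)^n = 49500/14200 = 3.48592, so n = ln 3.48592 / ln 1.01325 = 94.8668 quarters
= 94.8668/4 years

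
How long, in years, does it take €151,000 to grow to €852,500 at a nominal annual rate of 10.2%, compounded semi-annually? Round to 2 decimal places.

17.40 years

Periodic rate i = 0.102/2 = 0.051.
(1+i)^n = 852500/151000 = 5.64570, so n = ln 5.64570 / ln 1.051 = 34.7974 half-years
= 34.7974/2 years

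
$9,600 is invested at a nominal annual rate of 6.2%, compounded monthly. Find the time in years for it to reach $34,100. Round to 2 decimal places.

20.50 years

Periodic rate i = 0.062/12 = 0.00516667.
n = ln(34100/9600) / ln(1+0.00516667) = ln(3.55208) / 0.005153 = 245.9624 months
= 245.9624/12 years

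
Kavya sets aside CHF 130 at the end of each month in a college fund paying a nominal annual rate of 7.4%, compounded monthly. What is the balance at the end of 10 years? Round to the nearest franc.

CHF 23,003

Periodic rate i = 0.074/12 = 0.00616667; n = 10 × 12 = 120 periods.
Accumulation factor s(120|0.00616667) = 176.947827; FV = 130 × 176.947827 = 23,003.2175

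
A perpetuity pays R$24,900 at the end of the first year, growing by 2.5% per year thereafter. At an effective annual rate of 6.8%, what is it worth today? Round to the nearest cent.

PV = PMT / (i − g) = 24900 / (0.068 − 0.025) = 24900 / 0.043000 = 579,069.7674

R$579,069.77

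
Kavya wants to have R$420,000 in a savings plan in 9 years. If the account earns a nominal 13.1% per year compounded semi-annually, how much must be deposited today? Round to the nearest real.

i = 0.131/2 = 0.0655 per half-year; n = 9·2 = 18.
PV = FV·(1+i)^(−n) = 420,000 × 0.319182 = 134,056.2657

R$134,056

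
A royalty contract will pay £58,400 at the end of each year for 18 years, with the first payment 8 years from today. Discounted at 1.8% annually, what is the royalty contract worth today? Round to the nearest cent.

£786,512.49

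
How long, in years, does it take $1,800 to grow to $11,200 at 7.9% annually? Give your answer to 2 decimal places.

24.04 years

(1+i)^n = 11200/1800 = 6.22222, so n = ln 6.22222 / ln 1.079 = 24.0433 years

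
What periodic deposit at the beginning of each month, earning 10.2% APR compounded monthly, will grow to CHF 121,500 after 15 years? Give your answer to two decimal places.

CHF 285.38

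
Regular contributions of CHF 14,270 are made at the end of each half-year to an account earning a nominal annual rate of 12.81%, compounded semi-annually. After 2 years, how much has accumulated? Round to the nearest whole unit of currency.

With 2 periods per year: i = 0.06405, n = 4.
FV = PMT · [(1+i)^n − 1] / i = 14270 · 4.400972 = 62,801.8757

CHF 62,802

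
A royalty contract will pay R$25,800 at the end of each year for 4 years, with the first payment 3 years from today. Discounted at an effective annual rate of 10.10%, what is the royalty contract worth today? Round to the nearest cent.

Value one period before first payment (t=2): 25800 × [1 − (1+0.101)^(−4)] / 0.101 = 25800 × 3.163016 = 81,605.8075
PV₀ = 81,605.8075 / (1+0.101)^2 = 81,605.8075 / 1.212201 = 67,320.3599

R$67,320.36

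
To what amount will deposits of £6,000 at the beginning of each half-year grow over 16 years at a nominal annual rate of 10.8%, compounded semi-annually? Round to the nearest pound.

£513,117

i = 0.108/2 = 0.054 per half-year; n = 16·2 = 32.
FV = 6000 × [(1+0.054)^32 − 1] / 0.054 × (1+i) = 6000 × 85.519471 = 513,116.8239
Payments are at the start of each period, so multiply by (1+i).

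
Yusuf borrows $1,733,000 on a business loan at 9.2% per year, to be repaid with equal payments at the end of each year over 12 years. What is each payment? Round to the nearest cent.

$244,458.38

Annuity-PV factor = 7.089141; PMT = 1.733e+06 / 7.089141 = 244,458.3833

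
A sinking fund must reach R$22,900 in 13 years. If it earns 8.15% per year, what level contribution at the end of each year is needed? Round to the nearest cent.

FV-annuity factor = 21.707231; PMT = 22900 / 21.707231 = 1,054.9480

R$1,054.95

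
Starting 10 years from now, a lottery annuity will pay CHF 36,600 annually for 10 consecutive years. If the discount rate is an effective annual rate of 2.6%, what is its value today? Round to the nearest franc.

CHF 252,944

Value one period before first payment (t=9): 36600 × [1 − (1+0.026)^(−10)] / 0.026 = 36600 × 8.707012 = 318,676.6358
PV₀ = 318,676.6358 / (1+0.026)^9 = 318,676.6358 / 1.259871 = 252,943.7640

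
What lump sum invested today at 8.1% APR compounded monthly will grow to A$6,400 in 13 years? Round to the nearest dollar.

Periodic rate i = 0.081/12 = 0.00675; n = 13 × 12 = 156 periods.
Discount factor = (1+0.00675)^(−156) = 0.350126; PV = 6,400 × 0.350126 = 2,240.8067

A$2,241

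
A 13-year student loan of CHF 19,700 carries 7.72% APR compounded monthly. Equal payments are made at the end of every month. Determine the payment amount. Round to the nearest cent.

With 12 periods per year: i = 0.00643333, n = 156.
PMT = 19700 / ( [1 − (1+0.00643333)^(−156)] / 0.00643333 ) = 19700 / 98.279123 = 200.4495

CHF 200.45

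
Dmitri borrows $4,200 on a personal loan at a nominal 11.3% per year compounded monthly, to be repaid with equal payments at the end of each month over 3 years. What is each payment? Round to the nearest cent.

$138.10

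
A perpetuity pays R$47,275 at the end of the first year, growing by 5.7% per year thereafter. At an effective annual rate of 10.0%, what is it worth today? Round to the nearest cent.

R$1,099,418.60

PV = D₁/(r − g) = 47275/(0.1 − 0.057) = 1,099,418.6047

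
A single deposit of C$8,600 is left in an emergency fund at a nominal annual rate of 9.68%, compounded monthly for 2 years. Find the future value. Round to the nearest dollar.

C$10,429

Periodic rate i = 0.0968/12 = 0.00806667; n = 2 × 12 = 24 periods.
8,600 × (1+0.00806667)^24 = 8,600 × 1.212669 = 10,428.9493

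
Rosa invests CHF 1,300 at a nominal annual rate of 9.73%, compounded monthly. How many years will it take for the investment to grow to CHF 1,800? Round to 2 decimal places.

3.36 years

Periodic rate i = 0.0973/12 = 0.00810833.
n = ln(1800/1300) / ln(1+0.00810833) = ln(1.38462) / 0.008076 = 40.2968 months
= 40.2968/12 years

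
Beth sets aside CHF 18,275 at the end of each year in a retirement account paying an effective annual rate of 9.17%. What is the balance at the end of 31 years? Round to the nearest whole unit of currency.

CHF 2,825,467

FV = 18275 × [(1+0.0917)^31 − 1] / 0.0917 = 18275 × 154.608322 = 2,825,467.0797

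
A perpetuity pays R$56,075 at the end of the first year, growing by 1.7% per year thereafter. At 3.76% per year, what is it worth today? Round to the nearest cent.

R$2,722,087.38

PV = PMT / (i − g) = 56075 / (0.0376 − 0.017) = 56075 / 0.020600 = 2,722,087.3786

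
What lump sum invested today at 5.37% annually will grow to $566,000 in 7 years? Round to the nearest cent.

PV = FV·(1+i)^(−n) = 566,000 × 0.693396 = 392,461.9622

$392,461.96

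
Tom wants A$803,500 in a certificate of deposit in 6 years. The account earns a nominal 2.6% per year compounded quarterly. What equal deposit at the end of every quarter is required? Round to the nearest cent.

i = 0.026/4 = 0.0065 per quarter; n = 6·4 = 24.
PMT = 803500 / ( [(1+0.0065)^24 − 1] / 0.0065 ) = 803500 / 25.882510 = 31,044.1302

A$31,044.13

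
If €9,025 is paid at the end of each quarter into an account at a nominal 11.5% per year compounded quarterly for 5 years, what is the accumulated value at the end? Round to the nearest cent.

€239,445.13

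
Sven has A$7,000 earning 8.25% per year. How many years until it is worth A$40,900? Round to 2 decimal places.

n = ln(40900/7000) / ln(1+0.0825) = ln(5.84286) / 0.079273 = 22.2676 years

22.27 years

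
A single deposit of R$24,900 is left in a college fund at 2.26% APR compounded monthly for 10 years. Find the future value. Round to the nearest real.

With 12 periods per year: i = 0.00188333, n = 120.
24,900 × (1+0.00188333)^120 = 24,900 × 1.253309 = 31,207.4002

R$31,207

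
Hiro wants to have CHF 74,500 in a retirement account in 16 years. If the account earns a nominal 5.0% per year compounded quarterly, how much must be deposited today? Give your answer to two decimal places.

CHF 33,641.41

Periodic rate i = 0.05/4 = 0.0125; n = 16 × 4 = 64 periods.
PV = FV·(1+i)^(−n) = 74,500 × 0.451563 = 33,641.4133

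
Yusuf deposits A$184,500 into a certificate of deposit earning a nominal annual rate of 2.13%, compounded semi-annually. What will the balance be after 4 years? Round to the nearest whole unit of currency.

i = 0.0213/2 = 0.01065 per half-year; n = 4·2 = 8.
FV = 184,500 × (1 + 0.01065)^8 = 200,817.9887

A$200,818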